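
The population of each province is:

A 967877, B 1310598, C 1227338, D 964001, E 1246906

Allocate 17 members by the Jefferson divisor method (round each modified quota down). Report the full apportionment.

Standard divisor 5716720/17 ≈ 336277.647; standard quotas: A 2.878, B 3.897, C 3.650, D 2.867, E 3.708.
Rounding down gives 2, 3, 3, 2, 3 = 13 seats, so the divisor must be adjusted.
With modified divisor 309300: modified quotas A 3.129, B 4.237, C 3.968, D 3.117, E 4.031.
Rounding down: A 3, B 4, C 3, D 3, E 4 (total 17).

A 3, B 4, C 3, D 3, E 4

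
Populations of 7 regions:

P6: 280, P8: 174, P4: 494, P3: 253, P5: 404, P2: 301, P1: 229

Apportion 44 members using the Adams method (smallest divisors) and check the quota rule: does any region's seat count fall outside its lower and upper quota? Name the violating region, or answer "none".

Standard quotas: P6 5.770, P8 3.586, P4 10.181, P3 5.214, P5 8.326, P2 6.203, P1 4.719.
Adams allocation: P6 6, P8 4, P4 10, P3 5, P5 8, P2 6, P1 5.
Every allocation lies between the lower and upper quota.

none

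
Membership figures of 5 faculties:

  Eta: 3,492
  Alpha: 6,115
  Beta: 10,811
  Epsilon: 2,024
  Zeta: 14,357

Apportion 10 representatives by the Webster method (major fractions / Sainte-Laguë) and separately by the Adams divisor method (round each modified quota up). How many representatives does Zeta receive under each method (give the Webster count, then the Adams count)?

4 and 3

Webster: Eta 1, Alpha 2, Beta 3, Epsilon 0, Zeta 4.
Adams: Eta 1, Alpha 2, Beta 3, Epsilon 1, Zeta 3.
Zeta gets 4 under Webster and 3 under Adams.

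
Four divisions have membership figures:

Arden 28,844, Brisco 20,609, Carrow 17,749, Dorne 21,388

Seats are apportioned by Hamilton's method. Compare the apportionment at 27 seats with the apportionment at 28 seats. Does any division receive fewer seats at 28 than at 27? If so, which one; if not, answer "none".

none

At 27 seats: Arden 9, Brisco 6, Carrow 5, Dorne 7.
At 28 seats: Arden 9, Brisco 6, Carrow 6, Dorne 7.
No division's allocation decreased.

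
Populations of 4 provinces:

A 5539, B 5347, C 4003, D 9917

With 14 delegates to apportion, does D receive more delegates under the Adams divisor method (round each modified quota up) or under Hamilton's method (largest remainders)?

Adams: A 3, B 3, C 3, D 5.
Hamilton: A 3, B 3, C 2, D 6.
D gets 5 under Adams and 6 under Hamilton.

Hamilton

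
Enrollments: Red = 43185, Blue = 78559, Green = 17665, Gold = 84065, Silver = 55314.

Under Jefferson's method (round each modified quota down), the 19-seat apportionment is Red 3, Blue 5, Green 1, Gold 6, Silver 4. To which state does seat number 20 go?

Priority for the next seat is population ÷ (current seats + 1).
Priorities: Red 10796.250, Blue 13093.167, Green 8832.500, Gold 12009.286, Silver 11062.800.
Highest priority: Blue.

Blue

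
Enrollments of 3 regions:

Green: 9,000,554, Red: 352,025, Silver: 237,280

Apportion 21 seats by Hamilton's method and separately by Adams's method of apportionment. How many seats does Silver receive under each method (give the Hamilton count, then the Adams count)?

0 and 1

Hamilton: Green 20, Red 1, Silver 0.
Adams: Green 19, Red 1, Silver 1.
Silver gets 0 under Hamilton and 1 under Adams.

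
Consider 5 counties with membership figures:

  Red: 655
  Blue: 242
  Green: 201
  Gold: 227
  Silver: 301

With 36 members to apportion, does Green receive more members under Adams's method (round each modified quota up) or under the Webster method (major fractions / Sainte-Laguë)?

Adams

Adams: Red 14, Blue 5, Green 5, Gold 5, Silver 7.
Webster: Red 15, Blue 5, Green 4, Gold 5, Silver 7.
Green gets 5 under Adams and 4 under Webster.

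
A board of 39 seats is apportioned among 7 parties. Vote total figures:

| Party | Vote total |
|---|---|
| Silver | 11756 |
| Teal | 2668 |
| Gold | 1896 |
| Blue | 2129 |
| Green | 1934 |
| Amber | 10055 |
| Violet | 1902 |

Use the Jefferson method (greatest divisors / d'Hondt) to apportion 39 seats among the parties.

Standard divisor 32340/39 ≈ 829.231; standard quotas: Silver 14.177, Teal 3.217, Gold 2.286, Blue 2.567, Green 2.332, Amber 12.126, Violet 2.294.
Rounding down gives 14, 3, 2, 2, 2, 12, 2 = 37 seats, so the divisor must be adjusted.
With modified divisor 750: modified quotas Silver 15.675, Teal 3.557, Gold 2.528, Blue 2.839, Green 2.579, Amber 13.407, Violet 2.536.
Rounding down: Silver 15, Teal 3, Gold 2, Blue 2, Green 2, Amber 13, Violet 2 (total 39).

Silver=15; Teal=3; Gold=2; Blue=2; Green=2; Amber=13; Violet=2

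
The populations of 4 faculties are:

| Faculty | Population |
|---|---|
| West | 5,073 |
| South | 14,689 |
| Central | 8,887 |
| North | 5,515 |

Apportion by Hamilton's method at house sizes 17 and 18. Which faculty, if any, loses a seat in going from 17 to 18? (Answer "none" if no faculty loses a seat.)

At 17 seats: West 3, South 7, Central 4, North 3.
At 18 seats: West 2, South 8, Central 5, North 3.
West drops from 3 to 2.

West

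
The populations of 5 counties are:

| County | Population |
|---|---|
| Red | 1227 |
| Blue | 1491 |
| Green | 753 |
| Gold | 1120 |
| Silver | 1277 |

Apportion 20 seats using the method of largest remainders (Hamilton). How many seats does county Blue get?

Total 5868; standard divisor 5868/20 ≈ 293.4.
Standard quotas: Red 4.182, Blue 5.082, Green 2.566, Gold 3.817, Silver 4.352.
Lower quotas: Red 4, Blue 5, Green 2, Gold 3, Silver 4 (sum 18, leaving 2 seats).
Remainders in descending order: Gold 0.817, Green 0.566, Silver 0.352, Red 0.182, Blue 0.082.
Largest remainders: Gold, Green receive the extra seats.
Blue receives 5.

5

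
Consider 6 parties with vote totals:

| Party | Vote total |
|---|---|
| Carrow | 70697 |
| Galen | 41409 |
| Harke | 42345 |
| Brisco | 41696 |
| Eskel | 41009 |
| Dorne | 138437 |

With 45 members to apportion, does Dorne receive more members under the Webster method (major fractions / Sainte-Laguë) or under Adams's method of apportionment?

Webster: Carrow 8, Galen 5, Harke 5, Brisco 5, Eskel 5, Dorne 17.
Adams: Carrow 9, Galen 5, Harke 5, Brisco 5, Eskel 5, Dorne 16.
Dorne gets 17 under Webster and 16 under Adams.

Webster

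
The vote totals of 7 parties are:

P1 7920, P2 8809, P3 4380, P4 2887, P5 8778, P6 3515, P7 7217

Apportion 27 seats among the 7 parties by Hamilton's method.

The standard divisor is 43506/27 ≈ 1611.333.
Standard quotas: P1 4.9152, P2 5.4669, P3 2.7182, P4 1.7917, P5 5.4477, P6 2.1814, P7 4.4789.
Lower quotas: P1 4, P2 5, P3 2, P4 1, P5 5, P6 2, P7 4 (sum 23, leaving 4 seats).
Remainders in descending order: P1 0.9152, P4 0.7917, P3 0.7182, P7 0.4789, P2 0.4669, P5 0.4477, P6 0.1814.
Largest remainders: P1, P4, P3, P7 receive the extra seats.

P1 5, P2 5, P3 3, P4 2, P5 5, P6 2, P7 5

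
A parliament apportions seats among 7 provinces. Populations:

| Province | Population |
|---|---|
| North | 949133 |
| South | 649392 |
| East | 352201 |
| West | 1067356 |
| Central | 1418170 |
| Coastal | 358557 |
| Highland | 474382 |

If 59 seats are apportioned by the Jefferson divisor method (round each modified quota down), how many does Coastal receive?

4

Standard divisor 5269191/59 ≈ 89308.322; standard quotas: North 10.628, South 7.271, East 3.944, West 11.951, Central 15.879, Coastal 4.015, Highland 5.312.
Rounding down gives 10, 7, 3, 11, 15, 4, 5 = 55 seats, so the divisor must be adjusted.
With modified divisor 84900: modified quotas North 11.179, South 7.649, East 4.148, West 12.572, Central 16.704, Coastal 4.223, Highland 5.588.
Rounding down: North 11, South 7, East 4, West 12, Central 16, Coastal 4, Highland 5 (total 59).
Coastal receives 4.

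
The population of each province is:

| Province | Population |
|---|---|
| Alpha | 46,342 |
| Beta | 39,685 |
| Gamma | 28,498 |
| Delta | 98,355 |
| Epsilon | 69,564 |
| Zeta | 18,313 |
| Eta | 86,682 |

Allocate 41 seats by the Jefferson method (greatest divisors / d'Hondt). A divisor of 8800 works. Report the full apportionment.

Alpha 5, Beta 4, Gamma 3, Delta 11, Epsilon 7, Zeta 2, Eta 9

With modified divisor 8800: modified quotas Alpha 5.266, Beta 4.510, Gamma 3.238, Delta 11.177, Epsilon 7.905, Zeta 2.081, Eta 9.850.
Rounding down: Alpha 5, Beta 4, Gamma 3, Delta 11, Epsilon 7, Zeta 2, Eta 9 (total 41).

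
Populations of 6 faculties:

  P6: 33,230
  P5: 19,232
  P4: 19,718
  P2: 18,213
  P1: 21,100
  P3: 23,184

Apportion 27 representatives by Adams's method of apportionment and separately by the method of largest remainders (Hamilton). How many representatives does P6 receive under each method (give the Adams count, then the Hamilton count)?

6 and 7

Adams: P6 6, P5 4, P4 4, P2 4, P1 4, P3 5.
Hamilton: P6 7, P5 4, P4 4, P2 4, P1 4, P3 4.
P6 gets 6 under Adams and 7 under Hamilton.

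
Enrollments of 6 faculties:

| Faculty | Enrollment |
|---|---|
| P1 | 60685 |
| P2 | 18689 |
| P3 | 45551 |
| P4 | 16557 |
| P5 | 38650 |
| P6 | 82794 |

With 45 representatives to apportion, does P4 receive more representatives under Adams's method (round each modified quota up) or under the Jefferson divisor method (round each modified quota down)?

Adams: P1 10, P2 3, P3 8, P4 3, P5 7, P6 14.
Jefferson: P1 10, P2 3, P3 8, P4 2, P5 7, P6 15.
P4 gets 3 under Adams and 2 under Jefferson.

Adams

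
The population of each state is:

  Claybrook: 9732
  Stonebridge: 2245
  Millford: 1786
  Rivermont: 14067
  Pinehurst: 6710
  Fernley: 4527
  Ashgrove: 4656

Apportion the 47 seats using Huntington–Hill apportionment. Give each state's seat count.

Claybrook 11; Stonebridge 2; Millford 2; Rivermont 15; Pinehurst 7; Fernley 5; Ashgrove 5

With divisor 922: modified quotas Claybrook 10.555, Stonebridge 2.435, Millford 1.937, Rivermont 15.257, Pinehurst 7.278, Fernley 4.910, Ashgrove 5.050.
Geometric-mean thresholds: Claybrook √(10·11)=10.488, Stonebridge √(2·3)=2.449, Millford √(1·2)=1.414, Rivermont √(15·16)=15.492, Pinehurst √(7·8)=7.483, Fernley √(4·5)=4.472, Ashgrove √(5·6)=5.477.
Each quota rounded against its threshold gives Claybrook 11, Stonebridge 2, Millford 2, Rivermont 15, Pinehurst 7, Fernley 5, Ashgrove 5 (total 47).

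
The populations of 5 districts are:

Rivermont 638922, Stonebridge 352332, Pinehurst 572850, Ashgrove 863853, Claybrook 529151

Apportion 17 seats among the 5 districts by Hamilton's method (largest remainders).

Rivermont: 4, Stonebridge: 2, Pinehurst: 3, Ashgrove: 5, Claybrook: 3

Total 2957108; standard divisor 2957108/17 ≈ 173947.529.
Standard quotas: Rivermont 3.6731, Stonebridge 2.0255, Pinehurst 3.2932, Ashgrove 4.9662, Claybrook 3.0420.
Lower quotas: Rivermont 3, Stonebridge 2, Pinehurst 3, Ashgrove 4, Claybrook 3 (sum 15, leaving 2 seats).
Remainders in descending order: Ashgrove 0.9662, Rivermont 0.6731, Pinehurst 0.2932, Claybrook 0.0420, Stonebridge 0.0255.
Largest remainders: Ashgrove, Rivermont receive the extra seats.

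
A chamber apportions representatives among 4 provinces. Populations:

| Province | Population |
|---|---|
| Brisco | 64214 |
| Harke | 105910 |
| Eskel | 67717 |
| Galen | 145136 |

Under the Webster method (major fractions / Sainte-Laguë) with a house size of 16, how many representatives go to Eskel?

Standard divisor 382977/16 ≈ 23936.062; standard quotas: Brisco 2.683, Harke 4.425, Eskel 2.829, Galen 6.063.
Rounding to the nearest integer gives Brisco 3, Harke 4, Eskel 3, Galen 6 — total 16, matching the house size, so no adjustment is needed.
Eskel receives 3.

3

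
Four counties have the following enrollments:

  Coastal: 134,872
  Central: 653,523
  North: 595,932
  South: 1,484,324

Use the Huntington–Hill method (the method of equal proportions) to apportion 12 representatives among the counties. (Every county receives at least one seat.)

Coastal 1, Central 3, North 2, South 6

With divisor 255044: modified quotas Coastal 0.529, Central 2.562, North 2.337, South 5.820.
Geometric-mean thresholds: Coastal (min 1), Central √(2·3)=2.449, North √(2·3)=2.449, South √(5·6)=5.477.
Each quota rounded against its threshold gives Coastal 1, Central 3, North 2, South 6 (total 12).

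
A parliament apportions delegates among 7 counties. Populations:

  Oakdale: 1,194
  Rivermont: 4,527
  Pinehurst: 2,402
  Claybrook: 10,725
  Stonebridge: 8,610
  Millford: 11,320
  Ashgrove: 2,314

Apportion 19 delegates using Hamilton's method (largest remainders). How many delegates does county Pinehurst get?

1

Total 41092; standard divisor 41092/19 ≈ 2162.737.
Standard quotas: Oakdale 0.5521, Rivermont 2.0932, Pinehurst 1.1106, Claybrook 4.9590, Stonebridge 3.9811, Millford 5.2341, Ashgrove 1.0699.
Lower quotas: Oakdale 0, Rivermont 2, Pinehurst 1, Claybrook 4, Stonebridge 3, Millford 5, Ashgrove 1 (sum 16, leaving 3 seats).
Remainders in descending order: Stonebridge 0.9811, Claybrook 0.9590, Oakdale 0.5521, Millford 0.2341, Pinehurst 0.1106, Rivermont 0.0932, Ashgrove 0.0699.
Largest remainders: Stonebridge, Claybrook, Oakdale receive the extra seats.
Pinehurst receives 1.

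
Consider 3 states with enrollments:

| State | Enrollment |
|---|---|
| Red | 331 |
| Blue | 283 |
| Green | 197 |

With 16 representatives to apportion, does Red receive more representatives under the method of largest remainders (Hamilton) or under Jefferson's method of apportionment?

Jefferson

Hamilton: Red 6, Blue 6, Green 4.
Jefferson: Red 7, Blue 5, Green 4.
Red gets 6 under Hamilton and 7 under Jefferson.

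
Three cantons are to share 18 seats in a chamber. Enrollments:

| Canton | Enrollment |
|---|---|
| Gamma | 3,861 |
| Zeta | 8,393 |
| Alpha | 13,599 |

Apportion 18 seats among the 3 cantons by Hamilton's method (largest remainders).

The standard divisor is 25853/18 ≈ 1436.278.
Standard quotas: Gamma 2.6882, Zeta 5.8436, Alpha 9.4682.
Lower quotas: Gamma 2, Zeta 5, Alpha 9 (sum 16, leaving 2 seats).
Remainders in descending order: Zeta 0.8436, Gamma 0.6882, Alpha 0.4682.
The surplus seats go to Zeta, Gamma.

Gamma: 3, Zeta: 6, Alpha: 9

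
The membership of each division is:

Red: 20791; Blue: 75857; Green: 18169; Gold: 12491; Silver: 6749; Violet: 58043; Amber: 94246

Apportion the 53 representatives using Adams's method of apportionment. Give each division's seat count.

Red: 4, Blue: 13, Green: 4, Gold: 3, Silver: 2, Violet: 10, Amber: 17

Standard divisor 286346/53 ≈ 5402.755; standard quotas: Red 3.848, Blue 14.040, Green 3.363, Gold 2.312, Silver 1.249, Violet 10.743, Amber 17.444.
Rounding up gives 4, 15, 4, 3, 2, 11, 18 = 57 seats, so the divisor must be adjusted.
With modified divisor 5860: modified quotas Red 3.548, Blue 12.945, Green 3.101, Gold 2.132, Silver 1.152, Violet 9.905, Amber 16.083.
Rounding up: Red 4, Blue 13, Green 4, Gold 3, Silver 2, Violet 10, Amber 17 (total 53).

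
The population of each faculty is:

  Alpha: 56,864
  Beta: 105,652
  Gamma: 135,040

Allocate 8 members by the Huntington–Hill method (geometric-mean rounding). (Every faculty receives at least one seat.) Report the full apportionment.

Alpha 2; Beta 3; Gamma 3

With divisor 39596: modified quotas Alpha 1.436, Beta 2.668, Gamma 3.410.
Geometric-mean thresholds: Alpha √(1·2)=1.414, Beta √(2·3)=2.449, Gamma √(3·4)=3.464.
Each quota rounded against its threshold gives Alpha 2, Beta 3, Gamma 3 (total 8).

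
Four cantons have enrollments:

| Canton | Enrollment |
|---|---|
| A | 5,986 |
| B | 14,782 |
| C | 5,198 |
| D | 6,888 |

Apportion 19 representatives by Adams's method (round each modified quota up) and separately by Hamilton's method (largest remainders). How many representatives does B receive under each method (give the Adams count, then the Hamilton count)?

Adams: A 4, B 8, C 3, D 4.
Hamilton: A 3, B 9, C 3, D 4.
B gets 8 under Adams and 9 under Hamilton.

8 and 9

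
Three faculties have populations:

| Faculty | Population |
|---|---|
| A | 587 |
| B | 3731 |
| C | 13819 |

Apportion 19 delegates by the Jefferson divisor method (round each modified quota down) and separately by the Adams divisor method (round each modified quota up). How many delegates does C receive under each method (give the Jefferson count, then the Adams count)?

Jefferson: A 0, B 4, C 15.
Adams: A 1, B 4, C 14.
C gets 15 under Jefferson and 14 under Adams.

15 and 14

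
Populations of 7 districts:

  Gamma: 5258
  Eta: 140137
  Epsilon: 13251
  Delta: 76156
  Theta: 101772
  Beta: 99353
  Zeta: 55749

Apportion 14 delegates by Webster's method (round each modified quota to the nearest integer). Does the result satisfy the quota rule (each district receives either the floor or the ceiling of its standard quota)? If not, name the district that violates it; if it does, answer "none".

Standard quotas: Gamma 0.150, Eta 3.990, Epsilon 0.377, Delta 2.168, Theta 2.898, Beta 2.829, Zeta 1.587.
Webster allocation: Gamma 0, Eta 4, Epsilon 0, Delta 2, Theta 3, Beta 3, Zeta 2.
Every allocation lies between the lower and upper quota.

none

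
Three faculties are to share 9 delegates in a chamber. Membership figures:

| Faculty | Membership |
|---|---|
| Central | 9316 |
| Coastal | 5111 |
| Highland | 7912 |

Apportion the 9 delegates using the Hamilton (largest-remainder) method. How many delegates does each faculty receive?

Total 22339; standard divisor 22339/9 ≈ 2482.111.
Standard quotas: Central 3.7533, Coastal 2.0591, Highland 3.1876.
Lower quotas: Central 3, Coastal 2, Highland 3 (sum 8, leaving 1 seat).
Remainders in descending order: Central 0.7533, Highland 0.1876, Coastal 0.0591.
Largest remainder: Central receives the extra seat.

Central 4, Coastal 2, Highland 3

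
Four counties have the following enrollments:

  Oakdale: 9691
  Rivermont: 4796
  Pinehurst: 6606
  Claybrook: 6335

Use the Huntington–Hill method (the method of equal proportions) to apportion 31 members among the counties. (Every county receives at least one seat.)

With divisor 879: modified quotas Oakdale 11.025, Rivermont 5.456, Pinehurst 7.515, Claybrook 7.207.
Geometric-mean thresholds: Oakdale √(11·12)=11.489, Rivermont √(5·6)=5.477, Pinehurst √(7·8)=7.483, Claybrook √(7·8)=7.483.
Each quota rounded against its threshold gives Oakdale 11, Rivermont 5, Pinehurst 8, Claybrook 7 (total 31).

Oakdale: 11, Rivermont: 5, Pinehurst: 8, Claybrook: 7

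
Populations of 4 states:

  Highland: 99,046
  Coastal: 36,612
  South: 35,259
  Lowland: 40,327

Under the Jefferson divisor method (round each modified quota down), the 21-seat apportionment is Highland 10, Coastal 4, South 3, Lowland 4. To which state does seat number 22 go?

Highland

Priority for the next seat is population ÷ (current seats + 1).
Priorities: Highland 9004.182, Coastal 7322.400, South 8814.750, Lowland 8065.400.
Highest priority: Highland.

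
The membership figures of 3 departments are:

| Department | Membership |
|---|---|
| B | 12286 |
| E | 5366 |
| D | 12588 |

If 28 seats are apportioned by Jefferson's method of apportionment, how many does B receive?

11

Standard divisor 30240/28 ≈ 1080; standard quotas: B 11.376, E 4.969, D 11.656.
Rounding down gives 11, 4, 11 = 26 seats, so the divisor must be adjusted.
With modified divisor 1040: modified quotas B 11.813, E 5.160, D 12.104.
Rounding down: B 11, E 5, D 12 (total 28).
B receives 11.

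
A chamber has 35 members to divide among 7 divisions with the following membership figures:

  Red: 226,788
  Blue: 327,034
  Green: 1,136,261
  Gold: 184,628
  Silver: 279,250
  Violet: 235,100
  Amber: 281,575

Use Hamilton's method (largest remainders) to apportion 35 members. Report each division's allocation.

The standard divisor is 2670636/35 ≈ 76303.886.
Standard quotas: Red 2.9722, Blue 4.2859, Green 14.8913, Gold 2.4196, Silver 3.6597, Violet 3.0811, Amber 3.6902.
Lower quotas: Red 2, Blue 4, Green 14, Gold 2, Silver 3, Violet 3, Amber 3 (sum 31, leaving 4 seats).
Remainders in descending order: Red 0.9722, Green 0.8913, Amber 0.6902, Silver 0.6597, Gold 0.4196, Blue 0.2859, Violet 0.0811.
Largest remainders: Red, Green, Amber, Silver receive the extra seats.

Red=3, Blue=4, Green=15, Gold=2, Silver=4, Violet=3, Amber=4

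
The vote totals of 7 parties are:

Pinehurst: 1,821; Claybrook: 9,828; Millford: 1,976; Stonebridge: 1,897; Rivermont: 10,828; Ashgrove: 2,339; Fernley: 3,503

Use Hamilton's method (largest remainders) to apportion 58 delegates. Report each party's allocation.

Pinehurst=3, Claybrook=18, Millford=4, Stonebridge=3, Rivermont=20, Ashgrove=4, Fernley=6

Standard divisor: 32192 ÷ 58 ≈ 555.034.
Standard quotas: Pinehurst 3.2809, Claybrook 17.7070, Millford 3.5601, Stonebridge 3.4178, Rivermont 19.5087, Ashgrove 4.2142, Fernley 6.3113.
Lower quotas: Pinehurst 3, Claybrook 17, Millford 3, Stonebridge 3, Rivermont 19, Ashgrove 4, Fernley 6 (sum 55, leaving 3 seats).
Remainders in descending order: Claybrook 0.7070, Millford 0.5601, Rivermont 0.5087, Stonebridge 0.4178, Fernley 0.3113, Pinehurst 0.2809, Ashgrove 0.2142.
The surplus seats go to Claybrook, Millford, Rivermont.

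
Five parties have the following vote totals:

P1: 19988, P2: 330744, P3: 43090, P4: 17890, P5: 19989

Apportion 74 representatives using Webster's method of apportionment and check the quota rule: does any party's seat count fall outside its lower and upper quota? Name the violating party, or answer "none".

Standard quotas: P1 3.426, P2 56.694, P3 7.386, P4 3.067, P5 3.426.
Webster allocation: P1 3, P2 58, P3 7, P4 3, P5 3.
P2 has quota 56.694 (lower 56, upper 57) but receives 58 — outside the quota interval.

P2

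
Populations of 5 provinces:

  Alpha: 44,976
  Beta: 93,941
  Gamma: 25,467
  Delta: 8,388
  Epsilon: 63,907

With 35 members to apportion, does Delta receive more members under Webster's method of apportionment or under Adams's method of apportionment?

Webster: Alpha 7, Beta 14, Gamma 4, Delta 1, Epsilon 9.
Adams: Alpha 7, Beta 13, Gamma 4, Delta 2, Epsilon 9.
Delta gets 1 under Webster and 2 under Adams.

Adams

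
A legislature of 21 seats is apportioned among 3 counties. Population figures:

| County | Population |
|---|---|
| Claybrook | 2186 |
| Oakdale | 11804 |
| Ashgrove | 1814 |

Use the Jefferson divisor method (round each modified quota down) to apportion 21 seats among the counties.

Claybrook 3, Oakdale 16, Ashgrove 2

Standard divisor 15804/21 ≈ 752.571; standard quotas: Claybrook 2.905, Oakdale 15.685, Ashgrove 2.410.
Rounding down gives 2, 15, 2 = 19 seats, so the divisor must be adjusted.
With modified divisor 700: modified quotas Claybrook 3.123, Oakdale 16.863, Ashgrove 2.591.
Rounding down: Claybrook 3, Oakdale 16, Ashgrove 2 (total 21).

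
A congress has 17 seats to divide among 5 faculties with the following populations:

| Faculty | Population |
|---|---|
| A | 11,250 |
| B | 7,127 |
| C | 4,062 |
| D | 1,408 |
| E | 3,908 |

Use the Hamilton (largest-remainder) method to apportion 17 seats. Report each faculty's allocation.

Standard divisor: 27755 ÷ 17 ≈ 1632.647.
Standard quotas: A 6.8907, B 4.3653, C 2.4880, D 0.8624, E 2.3937.
Lower quotas: A 6, B 4, C 2, D 0, E 2 (sum 14, leaving 3 seats).
Remainders in descending order: A 0.8907, D 0.8624, C 0.4880, E 0.3937, B 0.3653.
Largest remainders: A, D, C receive the extra seats.

A: 7, B: 4, C: 3, D: 1, E: 2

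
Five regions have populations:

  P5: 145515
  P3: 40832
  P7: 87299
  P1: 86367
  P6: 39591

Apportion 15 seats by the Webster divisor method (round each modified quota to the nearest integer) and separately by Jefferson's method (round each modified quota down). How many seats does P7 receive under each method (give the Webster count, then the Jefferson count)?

3 and 4

Webster: P5 6, P3 2, P7 3, P1 3, P6 1.
Jefferson: P5 6, P3 1, P7 4, P1 3, P6 1.
P7 gets 3 under Webster and 4 under Jefferson.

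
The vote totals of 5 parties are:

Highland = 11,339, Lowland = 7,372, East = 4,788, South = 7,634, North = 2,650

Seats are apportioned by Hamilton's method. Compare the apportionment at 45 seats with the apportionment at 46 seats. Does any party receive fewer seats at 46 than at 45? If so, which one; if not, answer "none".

At 45 seats: Highland 15, Lowland 10, East 6, South 10, North 4.
At 46 seats: Highland 15, Lowland 10, East 7, South 10, North 4.
No party's allocation decreased.

none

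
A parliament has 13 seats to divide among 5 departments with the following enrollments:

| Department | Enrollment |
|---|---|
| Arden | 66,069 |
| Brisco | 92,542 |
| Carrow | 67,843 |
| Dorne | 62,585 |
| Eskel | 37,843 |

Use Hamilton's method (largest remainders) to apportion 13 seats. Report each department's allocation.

Arden 3; Brisco 4; Carrow 3; Dorne 2; Eskel 1

Standard divisor: 326882 ÷ 13 ≈ 25144.769.
Standard quotas: Arden 2.6275, Brisco 3.6804, Carrow 2.6981, Dorne 2.4890, Eskel 1.5050.
Lower quotas: Arden 2, Brisco 3, Carrow 2, Dorne 2, Eskel 1 (sum 10, leaving 3 seats).
Remainders in descending order: Carrow 0.6981, Brisco 0.6804, Arden 0.6275, Eskel 0.5050, Dorne 0.4890.
The surplus seats go to Carrow, Brisco, Arden.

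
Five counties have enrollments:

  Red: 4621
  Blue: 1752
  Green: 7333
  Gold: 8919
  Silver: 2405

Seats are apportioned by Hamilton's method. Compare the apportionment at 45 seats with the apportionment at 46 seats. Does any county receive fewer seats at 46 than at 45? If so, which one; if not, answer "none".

At 45 seats: Red 8, Blue 3, Green 13, Gold 16, Silver 5.
At 46 seats: Red 9, Blue 3, Green 14, Gold 16, Silver 4.
Silver drops from 5 to 4.

Silver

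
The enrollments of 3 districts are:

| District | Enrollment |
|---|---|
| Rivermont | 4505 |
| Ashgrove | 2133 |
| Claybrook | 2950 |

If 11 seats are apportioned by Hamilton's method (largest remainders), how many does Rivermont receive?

5

Standard divisor: 9588 ÷ 11 ≈ 871.636.
Standard quotas: Rivermont 5.168, Ashgrove 2.447, Claybrook 3.384.
Lower quotas: Rivermont 5, Ashgrove 2, Claybrook 3 (sum 10, leaving 1 seat).
Remainders in descending order: Ashgrove 0.447, Claybrook 0.384, Rivermont 0.168.
Largest remainder: Ashgrove receives the extra seat.
Rivermont receives 5.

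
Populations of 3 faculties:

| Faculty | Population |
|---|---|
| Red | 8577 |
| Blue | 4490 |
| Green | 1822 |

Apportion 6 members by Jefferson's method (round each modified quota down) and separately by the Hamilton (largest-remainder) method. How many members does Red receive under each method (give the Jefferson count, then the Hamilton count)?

4 and 3

Jefferson: Red 4, Blue 2, Green 0.
Hamilton: Red 3, Blue 2, Green 1.
Red gets 4 under Jefferson and 3 under Hamilton.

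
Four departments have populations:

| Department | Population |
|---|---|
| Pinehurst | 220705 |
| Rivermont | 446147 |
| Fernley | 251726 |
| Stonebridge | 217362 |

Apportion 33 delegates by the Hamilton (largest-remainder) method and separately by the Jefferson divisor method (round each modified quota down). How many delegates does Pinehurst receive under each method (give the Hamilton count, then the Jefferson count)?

7 and 6

Hamilton: Pinehurst 7, Rivermont 13, Fernley 7, Stonebridge 6.
Jefferson: Pinehurst 6, Rivermont 14, Fernley 7, Stonebridge 6.
Pinehurst gets 7 under Hamilton and 6 under Jefferson.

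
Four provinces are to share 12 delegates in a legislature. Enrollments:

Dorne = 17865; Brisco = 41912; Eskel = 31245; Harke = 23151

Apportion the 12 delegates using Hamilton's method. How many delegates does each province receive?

Total 114173; standard divisor 114173/12 ≈ 9514.417.
Standard quotas: Dorne 1.8777, Brisco 4.4051, Eskel 3.2840, Harke 2.4333.
Lower quotas: Dorne 1, Brisco 4, Eskel 3, Harke 2 (sum 10, leaving 2 seats).
Remainders in descending order: Dorne 0.8777, Harke 0.4333, Brisco 0.4051, Eskel 0.2840.
The surplus seats go to Dorne, Harke.

Dorne=2; Brisco=4; Eskel=3; Harke=3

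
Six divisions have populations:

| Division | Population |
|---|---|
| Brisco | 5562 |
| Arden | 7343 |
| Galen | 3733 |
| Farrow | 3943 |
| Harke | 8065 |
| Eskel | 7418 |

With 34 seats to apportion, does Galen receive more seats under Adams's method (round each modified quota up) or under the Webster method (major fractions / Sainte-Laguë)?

Adams: Brisco 5, Arden 7, Galen 4, Farrow 4, Harke 7, Eskel 7.
Webster: Brisco 5, Arden 7, Galen 3, Farrow 4, Harke 8, Eskel 7.
Galen gets 4 under Adams and 3 under Webster.

Adams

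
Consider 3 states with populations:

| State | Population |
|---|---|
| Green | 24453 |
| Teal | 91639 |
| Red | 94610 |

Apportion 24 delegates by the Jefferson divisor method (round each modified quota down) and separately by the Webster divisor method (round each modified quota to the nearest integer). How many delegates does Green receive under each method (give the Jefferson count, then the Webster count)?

2 and 3

Jefferson: Green 2, Teal 11, Red 11.
Webster: Green 3, Teal 10, Red 11.
Green gets 2 under Jefferson and 3 under Webster.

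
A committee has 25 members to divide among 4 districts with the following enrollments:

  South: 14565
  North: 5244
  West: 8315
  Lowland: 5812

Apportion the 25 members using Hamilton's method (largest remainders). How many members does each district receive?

South=11; North=4; West=6; Lowland=4

Standard divisor: 33936 ÷ 25 ≈ 1357.44.
Standard quotas: South 10.7298, North 3.8632, West 6.1255, Lowland 4.2816.
Lower quotas: South 10, North 3, West 6, Lowland 4 (sum 23, leaving 2 seats).
Remainders in descending order: North 0.8632, South 0.7298, Lowland 0.2816, West 0.1255.
The surplus seats go to North, South.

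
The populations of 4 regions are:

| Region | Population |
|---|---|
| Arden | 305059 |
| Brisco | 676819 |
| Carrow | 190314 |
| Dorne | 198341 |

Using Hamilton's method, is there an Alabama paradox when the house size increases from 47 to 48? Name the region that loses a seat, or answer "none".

At 47 seats: Arden 10, Brisco 23, Carrow 7, Dorne 7.
At 48 seats: Arden 11, Brisco 24, Carrow 6, Dorne 7.
Carrow drops from 7 to 6.

Carrow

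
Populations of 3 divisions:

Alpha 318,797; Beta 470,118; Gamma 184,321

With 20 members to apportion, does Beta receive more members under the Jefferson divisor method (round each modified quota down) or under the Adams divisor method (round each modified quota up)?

Jefferson

Jefferson: Alpha 6, Beta 10, Gamma 4.
Adams: Alpha 7, Beta 9, Gamma 4.
Beta gets 10 under Jefferson and 9 under Adams.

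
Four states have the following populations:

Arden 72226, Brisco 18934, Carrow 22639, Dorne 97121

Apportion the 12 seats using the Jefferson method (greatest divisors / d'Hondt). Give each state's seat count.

Standard divisor 210920/12 ≈ 17576.667; standard quotas: Arden 4.109, Brisco 1.077, Carrow 1.288, Dorne 5.526.
Rounding down gives 4, 1, 1, 5 = 11 seats, so the divisor must be adjusted.
With modified divisor 15300: modified quotas Arden 4.721, Brisco 1.238, Carrow 1.480, Dorne 6.348.
Rounding down: Arden 4, Brisco 1, Carrow 1, Dorne 6 (total 12).

Arden 4; Brisco 1; Carrow 1; Dorne 6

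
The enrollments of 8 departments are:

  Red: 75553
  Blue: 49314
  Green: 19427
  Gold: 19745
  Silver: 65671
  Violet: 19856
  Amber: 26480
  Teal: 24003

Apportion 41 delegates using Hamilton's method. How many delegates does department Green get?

Total 300049; standard divisor 300049/41 ≈ 7318.268.
Standard quotas: Red 10.3239, Blue 6.7385, Green 2.6546, Gold 2.6980, Silver 8.9736, Violet 2.7132, Amber 3.6183, Teal 3.2799.
Lower quotas: Red 10, Blue 6, Green 2, Gold 2, Silver 8, Violet 2, Amber 3, Teal 3 (sum 36, leaving 5 seats).
Remainders in descending order: Silver 0.9736, Blue 0.7385, Violet 0.7132, Gold 0.6980, Green 0.6546, Amber 0.6183, Red 0.3239, Teal 0.2799.
The surplus seats go to Silver, Blue, Violet, Gold, Green.
Green receives 3.

3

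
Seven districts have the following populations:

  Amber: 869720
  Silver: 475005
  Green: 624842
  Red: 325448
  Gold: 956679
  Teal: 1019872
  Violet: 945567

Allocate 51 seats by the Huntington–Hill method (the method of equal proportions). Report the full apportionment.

Amber: 9; Silver: 5; Green: 6; Red: 3; Gold: 9; Teal: 10; Violet: 9

With divisor 101670: modified quotas Amber 8.554, Silver 4.672, Green 6.146, Red 3.201, Gold 9.410, Teal 10.031, Violet 9.300.
Geometric-mean thresholds: Amber √(8·9)=8.485, Silver √(4·5)=4.472, Green √(6·7)=6.481, Red √(3·4)=3.464, Gold √(9·10)=9.487, Teal √(10·11)=10.488, Violet √(9·10)=9.487.
Each quota rounded against its threshold gives Amber 9, Silver 5, Green 6, Red 3, Gold 9, Teal 10, Violet 9 (total 51).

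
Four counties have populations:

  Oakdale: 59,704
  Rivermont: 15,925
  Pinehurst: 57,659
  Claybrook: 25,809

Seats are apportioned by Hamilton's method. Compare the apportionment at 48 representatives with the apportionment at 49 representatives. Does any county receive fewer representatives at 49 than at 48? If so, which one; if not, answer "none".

At 48 seats: Oakdale 18, Rivermont 5, Pinehurst 17, Claybrook 8.
At 49 seats: Oakdale 18, Rivermont 5, Pinehurst 18, Claybrook 8.
No county's allocation decreased.

none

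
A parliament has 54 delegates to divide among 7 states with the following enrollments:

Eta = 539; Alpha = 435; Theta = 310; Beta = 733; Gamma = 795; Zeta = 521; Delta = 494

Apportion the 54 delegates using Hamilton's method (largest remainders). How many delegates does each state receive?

Eta 8, Alpha 6, Theta 5, Beta 10, Gamma 11, Zeta 7, Delta 7

The standard divisor is 3827/54 ≈ 70.87.
Standard quotas: Eta 7.605, Alpha 6.138, Theta 4.374, Beta 10.343, Gamma 11.218, Zeta 7.351, Delta 6.970.
Lower quotas: Eta 7, Alpha 6, Theta 4, Beta 10, Gamma 11, Zeta 7, Delta 6 (sum 51, leaving 3 seats).
Remainders in descending order: Delta 0.970, Eta 0.605, Theta 0.374, Zeta 0.351, Beta 0.343, Gamma 0.218, Alpha 0.138.
The surplus seats go to Delta, Eta, Theta.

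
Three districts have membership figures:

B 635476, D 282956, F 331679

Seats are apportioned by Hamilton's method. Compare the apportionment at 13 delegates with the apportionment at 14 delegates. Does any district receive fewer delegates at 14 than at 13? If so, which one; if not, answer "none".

none

At 13 seats: B 7, D 3, F 3.
At 14 seats: B 7, D 3, F 4.
No district's allocation decreased.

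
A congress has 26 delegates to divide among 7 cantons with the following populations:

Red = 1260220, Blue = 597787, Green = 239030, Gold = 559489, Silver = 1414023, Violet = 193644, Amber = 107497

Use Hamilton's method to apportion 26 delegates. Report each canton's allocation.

Total 4371690; standard divisor 4371690/26 ≈ 168141.923.
Standard quotas: Red 7.4950, Blue 3.5553, Green 1.4216, Gold 3.3275, Silver 8.4097, Violet 1.1517, Amber 0.6393.
Lower quotas: Red 7, Blue 3, Green 1, Gold 3, Silver 8, Violet 1, Amber 0 (sum 23, leaving 3 seats).
Remainders in descending order: Amber 0.6393, Blue 0.5553, Red 0.4950, Green 0.4216, Silver 0.4097, Gold 0.3275, Violet 0.1517.
The surplus seats go to Amber, Blue, Red.

Red 8; Blue 4; Green 1; Gold 3; Silver 8; Violet 1; Amber 1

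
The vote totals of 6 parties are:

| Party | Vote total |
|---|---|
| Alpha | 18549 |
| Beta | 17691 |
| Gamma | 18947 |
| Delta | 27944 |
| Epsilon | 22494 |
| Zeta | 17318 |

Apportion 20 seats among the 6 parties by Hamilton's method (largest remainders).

Alpha 3; Beta 3; Gamma 3; Delta 4; Epsilon 4; Zeta 3

The standard divisor is 122943/20 ≈ 6147.15.
Standard quotas: Alpha 3.0175, Beta 2.8779, Gamma 3.0822, Delta 4.5458, Epsilon 3.6593, Zeta 2.8172.
Lower quotas: Alpha 3, Beta 2, Gamma 3, Delta 4, Epsilon 3, Zeta 2 (sum 17, leaving 3 seats).
Remainders in descending order: Beta 0.8779, Zeta 0.8172, Epsilon 0.6593, Delta 0.5458, Gamma 0.0822, Alpha 0.0175.
Largest remainders: Beta, Zeta, Epsilon receive the extra seats.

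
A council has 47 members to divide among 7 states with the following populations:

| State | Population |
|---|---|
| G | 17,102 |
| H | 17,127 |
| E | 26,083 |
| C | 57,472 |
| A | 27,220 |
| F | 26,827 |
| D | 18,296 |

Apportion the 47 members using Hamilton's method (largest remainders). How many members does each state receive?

Total 190127; standard divisor 190127/47 ≈ 4045.255.
Standard quotas: G 4.2277, H 4.2338, E 6.4478, C 14.2073, A 6.7289, F 6.6317, D 4.5228.
Lower quotas: G 4, H 4, E 6, C 14, A 6, F 6, D 4 (sum 44, leaving 3 seats).
Remainders in descending order: A 0.7289, F 0.6317, D 0.5228, E 0.4478, H 0.2338, G 0.2277, C 0.2073.
The surplus seats go to A, F, D.

G 4, H 4, E 6, C 14, A 7, F 7, D 5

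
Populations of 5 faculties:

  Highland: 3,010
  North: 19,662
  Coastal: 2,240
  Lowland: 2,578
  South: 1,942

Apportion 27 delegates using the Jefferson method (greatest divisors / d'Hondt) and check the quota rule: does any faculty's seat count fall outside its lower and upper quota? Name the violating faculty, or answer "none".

Standard quotas: Highland 2.761, North 18.037, Coastal 2.055, Lowland 2.365, South 1.782.
Jefferson allocation: Highland 3, North 19, Coastal 2, Lowland 2, South 1.
Every allocation lies between the lower and upper quota.

none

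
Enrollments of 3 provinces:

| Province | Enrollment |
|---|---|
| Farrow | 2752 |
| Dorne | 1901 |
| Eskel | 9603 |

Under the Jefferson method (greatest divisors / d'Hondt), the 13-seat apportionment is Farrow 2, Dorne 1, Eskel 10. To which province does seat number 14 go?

Priority for the next seat is population ÷ (current seats + 1).
Priorities: Farrow 917.333, Dorne 950.500, Eskel 873.000.
Highest priority: Dorne.

Dorne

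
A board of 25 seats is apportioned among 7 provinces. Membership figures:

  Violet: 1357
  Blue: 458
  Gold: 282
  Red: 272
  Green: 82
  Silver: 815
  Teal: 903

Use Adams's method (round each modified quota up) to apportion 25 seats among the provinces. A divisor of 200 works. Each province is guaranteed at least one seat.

Violet 7; Blue 3; Gold 2; Red 2; Green 1; Silver 5; Teal 5

With modified divisor 200: modified quotas Violet 6.785, Blue 2.290, Gold 1.410, Red 1.360, Green 0.410, Silver 4.075, Teal 4.515.
Rounding up: Violet 7, Blue 3, Gold 2, Red 2, Green 1, Silver 5, Teal 5 (total 25).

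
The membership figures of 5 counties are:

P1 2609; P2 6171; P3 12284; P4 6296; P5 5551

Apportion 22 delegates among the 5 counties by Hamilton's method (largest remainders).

The standard divisor is 32911/22 ≈ 1495.955.
Standard quotas: P1 1.7440, P2 4.1251, P3 8.2115, P4 4.2087, P5 3.7107.
Lower quotas: P1 1, P2 4, P3 8, P4 4, P5 3 (sum 20, leaving 2 seats).
Remainders in descending order: P1 0.7440, P5 0.7107, P3 0.2115, P4 0.2087, P2 0.1251.
The surplus seats go to P1, P5.

P1 2, P2 4, P3 8, P4 4, P5 4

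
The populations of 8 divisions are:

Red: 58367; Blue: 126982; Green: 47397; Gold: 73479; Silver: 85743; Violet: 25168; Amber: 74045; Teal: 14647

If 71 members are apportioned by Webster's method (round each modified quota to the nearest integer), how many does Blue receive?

Standard divisor 505828/71 ≈ 7124.338; standard quotas: Red 8.193, Blue 17.824, Green 6.653, Gold 10.314, Silver 12.035, Violet 3.533, Amber 10.393, Teal 2.056.
Rounding to the nearest integer gives Red 8, Blue 18, Green 7, Gold 10, Silver 12, Violet 4, Amber 10, Teal 2 — total 71, matching the house size, so no adjustment is needed.
Blue receives 18.

18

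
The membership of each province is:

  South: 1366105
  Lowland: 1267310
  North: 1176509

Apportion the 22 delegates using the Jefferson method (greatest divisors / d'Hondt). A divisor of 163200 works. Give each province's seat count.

With modified divisor 163200: modified quotas South 8.371, Lowland 7.765, North 7.209.
Rounding down: South 8, Lowland 7, North 7 (total 22).

South 8; Lowland 7; North 7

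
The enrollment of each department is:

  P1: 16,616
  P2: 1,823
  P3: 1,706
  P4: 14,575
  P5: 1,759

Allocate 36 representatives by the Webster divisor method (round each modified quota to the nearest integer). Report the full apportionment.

P1 16, P2 2, P3 2, P4 14, P5 2

Standard divisor 36479/36 ≈ 1013.306; standard quotas: P1 16.398, P2 1.799, P3 1.684, P4 14.384, P5 1.736.
Rounding to the nearest integer gives P1 16, P2 2, P3 2, P4 14, P5 2 — total 36, matching the house size, so no adjustment is needed.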